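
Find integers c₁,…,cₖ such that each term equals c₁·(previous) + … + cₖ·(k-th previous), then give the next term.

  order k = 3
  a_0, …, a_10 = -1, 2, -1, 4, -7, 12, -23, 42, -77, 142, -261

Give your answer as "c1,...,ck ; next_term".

-1,1,-1 ; 480

  a_3 = -1·-1 + 1·2 + -1·-1 = 4
  a_4 = -1·4 + 1·-1 + -1·2 = -7
  a_5 = -1·-7 + 1·4 + -1·-1 = 12
  a_6 = -1·12 + 1·-7 + -1·4 = -23
  a_7 = -1·-23 + 1·12 + -1·-7 = 42
  a_8 = -1·42 + 1·-23 + -1·12 = -77
  a_9 = -1·-77 + 1·42 + -1·-23 = 142
  a_10 = -1·142 + 1·-77 + -1·42 = -261
  a_11 = -1·-261 + 1·142 + -1·-77 = 480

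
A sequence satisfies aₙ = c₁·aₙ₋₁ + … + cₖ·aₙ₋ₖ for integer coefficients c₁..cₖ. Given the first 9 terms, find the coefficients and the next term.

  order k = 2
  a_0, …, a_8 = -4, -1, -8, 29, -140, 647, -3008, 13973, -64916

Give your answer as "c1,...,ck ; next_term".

-4,3 ; 301583

  a_2 = -4·-1 + 3·-4 = -8
  a_3 = -4·-8 + 3·-1 = 29
  a_4 = -4·29 + 3·-8 = -140
  a_5 = -4·-140 + 3·29 = 647
  a_6 = -4·647 + 3·-140 = -3008
  a_7 = -4·-3008 + 3·647 = 13973
  a_8 = -4·13973 + 3·-3008 = -64916
  a_9 = -4·-64916 + 3·13973 = 301583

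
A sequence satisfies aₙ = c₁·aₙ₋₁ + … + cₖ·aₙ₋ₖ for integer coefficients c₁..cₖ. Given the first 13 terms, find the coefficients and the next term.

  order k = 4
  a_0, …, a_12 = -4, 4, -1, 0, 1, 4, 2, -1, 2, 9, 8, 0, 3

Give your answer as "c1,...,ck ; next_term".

  a_4 = 1·0 + -1·-1 + 1·4 + 1·-4 = 1
  a_5 = 1·1 + -1·0 + 1·-1 + 1·4 = 4
  a_6 = 1·4 + -1·1 + 1·0 + 1·-1 = 2
  a_7 = 1·2 + -1·4 + 1·1 + 1·0 = -1
  a_8 = 1·-1 + -1·2 + 1·4 + 1·1 = 2
  a_9 = 1·2 + -1·-1 + 1·2 + 1·4 = 9
  a_10 = 1·9 + -1·2 + 1·-1 + 1·2 = 8
  a_11 = 1·8 + -1·9 + 1·2 + 1·-1 = 0
  a_12 = 1·0 + -1·8 + 1·9 + 1·2 = 3
  a_13 = 1·3 + -1·0 + 1·8 + 1·9 = 20

1,-1,1,1 ; 20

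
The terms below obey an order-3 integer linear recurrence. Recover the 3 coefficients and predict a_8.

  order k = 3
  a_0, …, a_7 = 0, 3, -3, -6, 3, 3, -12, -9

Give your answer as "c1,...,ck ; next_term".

  a_3 = 1·-3 + -1·3 + 2·0 = -6
  a_4 = 1·-6 + -1·-3 + 2·3 = 3
  a_5 = 1·3 + -1·-6 + 2·-3 = 3
  a_6 = 1·3 + -1·3 + 2·-6 = -12
  a_7 = 1·-12 + -1·3 + 2·3 = -9
  a_8 = 1·-9 + -1·-12 + 2·3 = 9

1,-1,2 ; 9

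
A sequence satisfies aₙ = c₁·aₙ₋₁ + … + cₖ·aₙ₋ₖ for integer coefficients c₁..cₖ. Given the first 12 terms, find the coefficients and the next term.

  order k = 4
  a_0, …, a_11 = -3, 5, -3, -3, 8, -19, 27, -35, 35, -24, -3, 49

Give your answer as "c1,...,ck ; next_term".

-1,1,1,-1 ; -111

  a_4 = -1·-3 + 1·-3 + 1·5 + -1·-3 = 8
  a_5 = -1·8 + 1·-3 + 1·-3 + -1·5 = -19
  a_6 = -1·-19 + 1·8 + 1·-3 + -1·-3 = 27
  a_7 = -1·27 + 1·-19 + 1·8 + -1·-3 = -35
  a_8 = -1·-35 + 1·27 + 1·-19 + -1·8 = 35
  a_9 = -1·35 + 1·-35 + 1·27 + -1·-19 = -24
  a_10 = -1·-24 + 1·35 + 1·-35 + -1·27 = -3
  a_11 = -1·-3 + 1·-24 + 1·35 + -1·-35 = 49
  a_12 = -1·49 + 1·-3 + 1·-24 + -1·35 = -111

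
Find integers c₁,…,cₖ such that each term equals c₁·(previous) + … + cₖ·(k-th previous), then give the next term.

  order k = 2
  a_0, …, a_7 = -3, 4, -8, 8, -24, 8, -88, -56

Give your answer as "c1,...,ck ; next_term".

1,4 ; -408

  a_2 = 1·4 + 4·-3 = -8
  a_3 = 1·-8 + 4·4 = 8
  a_4 = 1·8 + 4·-8 = -24
  a_5 = 1·-24 + 4·8 = 8
  a_6 = 1·8 + 4·-24 = -88
  a_7 = 1·-88 + 4·8 = -56
  a_8 = 1·-56 + 4·-88 = -408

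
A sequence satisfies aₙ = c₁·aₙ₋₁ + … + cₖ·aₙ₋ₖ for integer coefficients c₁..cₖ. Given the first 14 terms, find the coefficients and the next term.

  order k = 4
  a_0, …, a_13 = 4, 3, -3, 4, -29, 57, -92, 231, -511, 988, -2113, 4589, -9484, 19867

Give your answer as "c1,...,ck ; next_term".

-2,-1,-4,-3 ; -42267

  a_4 = -2·4 + -1·-3 + -4·3 + -3·4 = -29
  a_5 = -2·-29 + -1·4 + -4·-3 + -3·3 = 57
  a_6 = -2·57 + -1·-29 + -4·4 + -3·-3 = -92
  a_7 = -2·-92 + -1·57 + -4·-29 + -3·4 = 231
  a_8 = -2·231 + -1·-92 + -4·57 + -3·-29 = -511
  a_9 = -2·-511 + -1·231 + -4·-92 + -3·57 = 988
  a_10 = -2·988 + -1·-511 + -4·231 + -3·-92 = -2113
  a_11 = -2·-2113 + -1·988 + -4·-511 + -3·231 = 4589
  a_12 = -2·4589 + -1·-2113 + -4·988 + -3·-511 = -9484
  a_13 = -2·-9484 + -1·4589 + -4·-2113 + -3·988 = 19867
  a_14 = -2·19867 + -1·-9484 + -4·4589 + -3·-2113 = -42267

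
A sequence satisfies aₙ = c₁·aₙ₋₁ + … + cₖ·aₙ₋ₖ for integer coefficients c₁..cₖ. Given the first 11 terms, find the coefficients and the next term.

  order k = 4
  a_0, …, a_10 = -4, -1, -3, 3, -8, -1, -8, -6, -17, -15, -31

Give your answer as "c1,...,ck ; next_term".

0,1,1,1 ; -38

  a_4 = 0·3 + 1·-3 + 1·-1 + 1·-4 = -8
  a_5 = 0·-8 + 1·3 + 1·-3 + 1·-1 = -1
  a_6 = 0·-1 + 1·-8 + 1·3 + 1·-3 = -8
  a_7 = 0·-8 + 1·-1 + 1·-8 + 1·3 = -6
  a_8 = 0·-6 + 1·-8 + 1·-1 + 1·-8 = -17
  a_9 = 0·-17 + 1·-6 + 1·-8 + 1·-1 = -15
  a_10 = 0·-15 + 1·-17 + 1·-6 + 1·-8 = -31
  a_11 = 0·-31 + 1·-15 + 1·-17 + 1·-6 = -38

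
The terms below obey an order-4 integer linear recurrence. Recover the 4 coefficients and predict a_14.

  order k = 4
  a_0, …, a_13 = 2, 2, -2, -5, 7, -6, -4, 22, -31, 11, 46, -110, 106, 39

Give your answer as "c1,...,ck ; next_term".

-1,-1,1,-1 ; -301

  a_4 = -1·-5 + -1·-2 + 1·2 + -1·2 = 7
  a_5 = -1·7 + -1·-5 + 1·-2 + -1·2 = -6
  a_6 = -1·-6 + -1·7 + 1·-5 + -1·-2 = -4
  a_7 = -1·-4 + -1·-6 + 1·7 + -1·-5 = 22
  a_8 = -1·22 + -1·-4 + 1·-6 + -1·7 = -31
  a_9 = -1·-31 + -1·22 + 1·-4 + -1·-6 = 11
  a_10 = -1·11 + -1·-31 + 1·22 + -1·-4 = 46
  a_11 = -1·46 + -1·11 + 1·-31 + -1·22 = -110
  a_12 = -1·-110 + -1·46 + 1·11 + -1·-31 = 106
  a_13 = -1·106 + -1·-110 + 1·46 + -1·11 = 39
  a_14 = -1·39 + -1·106 + 1·-110 + -1·46 = -301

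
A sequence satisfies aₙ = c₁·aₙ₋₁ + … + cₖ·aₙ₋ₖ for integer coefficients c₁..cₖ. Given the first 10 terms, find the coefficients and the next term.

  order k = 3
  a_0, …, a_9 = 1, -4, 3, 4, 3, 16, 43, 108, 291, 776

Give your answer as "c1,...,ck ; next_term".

2,1,2 ; 2059

  a_3 = 2·3 + 1·-4 + 2·1 = 4
  a_4 = 2·4 + 1·3 + 2·-4 = 3
  a_5 = 2·3 + 1·4 + 2·3 = 16
  a_6 = 2·16 + 1·3 + 2·4 = 43
  a_7 = 2·43 + 1·16 + 2·3 = 108
  a_8 = 2·108 + 1·43 + 2·16 = 291
  a_9 = 2·291 + 1·108 + 2·43 = 776
  a_10 = 2·776 + 1·291 + 2·108 = 2059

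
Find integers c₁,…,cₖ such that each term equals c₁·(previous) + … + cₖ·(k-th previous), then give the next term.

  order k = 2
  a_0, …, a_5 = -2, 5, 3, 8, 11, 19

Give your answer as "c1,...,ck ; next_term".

1,1 ; 30

  a_2 = 1·5 + 1·-2 = 3
  a_3 = 1·3 + 1·5 = 8
  a_4 = 1·8 + 1·3 = 11
  a_5 = 1·11 + 1·8 = 19
  a_6 = 1·19 + 1·11 = 30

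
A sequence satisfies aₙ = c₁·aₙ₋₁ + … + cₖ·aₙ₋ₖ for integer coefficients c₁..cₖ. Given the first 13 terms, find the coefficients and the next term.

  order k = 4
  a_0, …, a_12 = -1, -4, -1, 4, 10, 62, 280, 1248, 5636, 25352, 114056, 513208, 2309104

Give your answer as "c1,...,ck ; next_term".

4,2,2,-4 ; 10389536

  a_4 = 4·4 + 2·-1 + 2·-4 + -4·-1 = 10
  a_5 = 4·10 + 2·4 + 2·-1 + -4·-4 = 62
  a_6 = 4·62 + 2·10 + 2·4 + -4·-1 = 280
  a_7 = 4·280 + 2·62 + 2·10 + -4·4 = 1248
  a_8 = 4·1248 + 2·280 + 2·62 + -4·10 = 5636
  a_9 = 4·5636 + 2·1248 + 2·280 + -4·62 = 25352
  a_10 = 4·25352 + 2·5636 + 2·1248 + -4·280 = 114056
  a_11 = 4·114056 + 2·25352 + 2·5636 + -4·1248 = 513208
  a_12 = 4·513208 + 2·114056 + 2·25352 + -4·5636 = 2309104
  a_13 = 4·2309104 + 2·513208 + 2·114056 + -4·25352 = 10389536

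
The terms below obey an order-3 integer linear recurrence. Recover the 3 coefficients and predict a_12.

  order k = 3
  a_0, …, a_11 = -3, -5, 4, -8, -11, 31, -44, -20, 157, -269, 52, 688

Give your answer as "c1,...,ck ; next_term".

  a_3 = -1·4 + -1·-5 + 3·-3 = -8
  a_4 = -1·-8 + -1·4 + 3·-5 = -11
  a_5 = -1·-11 + -1·-8 + 3·4 = 31
  a_6 = -1·31 + -1·-11 + 3·-8 = -44
  a_7 = -1·-44 + -1·31 + 3·-11 = -20
  a_8 = -1·-20 + -1·-44 + 3·31 = 157
  a_9 = -1·157 + -1·-20 + 3·-44 = -269
  a_10 = -1·-269 + -1·157 + 3·-20 = 52
  a_11 = -1·52 + -1·-269 + 3·157 = 688
  a_12 = -1·688 + -1·52 + 3·-269 = -1547

-1,-1,3 ; -1547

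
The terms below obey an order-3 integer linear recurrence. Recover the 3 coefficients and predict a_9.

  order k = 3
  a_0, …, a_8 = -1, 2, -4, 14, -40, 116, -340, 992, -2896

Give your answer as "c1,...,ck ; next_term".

-2,2,-2 ; 8456

  a_3 = -2·-4 + 2·2 + -2·-1 = 14
  a_4 = -2·14 + 2·-4 + -2·2 = -40
  a_5 = -2·-40 + 2·14 + -2·-4 = 116
  a_6 = -2·116 + 2·-40 + -2·14 = -340
  a_7 = -2·-340 + 2·116 + -2·-40 = 992
  a_8 = -2·992 + 2·-340 + -2·116 = -2896
  a_9 = -2·-2896 + 2·992 + -2·-340 = 8456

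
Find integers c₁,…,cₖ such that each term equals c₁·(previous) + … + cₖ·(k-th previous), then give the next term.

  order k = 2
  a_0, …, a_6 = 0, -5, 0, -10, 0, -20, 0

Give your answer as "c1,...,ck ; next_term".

  a_2 = 0·-5 + 2·0 = 0
  a_3 = 0·0 + 2·-5 = -10
  a_4 = 0·-10 + 2·0 = 0
  a_5 = 0·0 + 2·-10 = -20
  a_6 = 0·-20 + 2·0 = 0
  a_7 = 0·0 + 2·-20 = -40

0,2 ; -40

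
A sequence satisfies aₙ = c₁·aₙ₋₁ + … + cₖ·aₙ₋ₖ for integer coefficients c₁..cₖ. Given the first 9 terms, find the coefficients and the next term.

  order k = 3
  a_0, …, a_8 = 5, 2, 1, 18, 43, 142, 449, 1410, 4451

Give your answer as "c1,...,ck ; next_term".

2,3,2 ; 14030

  a_3 = 2·1 + 3·2 + 2·5 = 18
  a_4 = 2·18 + 3·1 + 2·2 = 43
  a_5 = 2·43 + 3·18 + 2·1 = 142
  a_6 = 2·142 + 3·43 + 2·18 = 449
  a_7 = 2·449 + 3·142 + 2·43 = 1410
  a_8 = 2·1410 + 3·449 + 2·142 = 4451
  a_9 = 2·4451 + 3·1410 + 2·449 = 14030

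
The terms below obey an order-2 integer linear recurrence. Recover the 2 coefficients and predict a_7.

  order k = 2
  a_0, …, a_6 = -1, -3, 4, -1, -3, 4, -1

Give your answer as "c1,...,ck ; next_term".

  a_2 = -1·-3 + -1·-1 = 4
  a_3 = -1·4 + -1·-3 = -1
  a_4 = -1·-1 + -1·4 = -3
  a_5 = -1·-3 + -1·-1 = 4
  a_6 = -1·4 + -1·-3 = -1
  a_7 = -1·-1 + -1·4 = -3

-1,-1 ; -3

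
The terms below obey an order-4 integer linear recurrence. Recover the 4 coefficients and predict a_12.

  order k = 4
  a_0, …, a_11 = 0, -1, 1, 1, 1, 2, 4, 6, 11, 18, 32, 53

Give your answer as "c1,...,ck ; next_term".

0,2,1,1 ; 93

  a_4 = 0·1 + 2·1 + 1·-1 + 1·0 = 1
  a_5 = 0·1 + 2·1 + 1·1 + 1·-1 = 2
  a_6 = 0·2 + 2·1 + 1·1 + 1·1 = 4
  a_7 = 0·4 + 2·2 + 1·1 + 1·1 = 6
  a_8 = 0·6 + 2·4 + 1·2 + 1·1 = 11
  a_9 = 0·11 + 2·6 + 1·4 + 1·2 = 18
  a_10 = 0·18 + 2·11 + 1·6 + 1·4 = 32
  a_11 = 0·32 + 2·18 + 1·11 + 1·6 = 53
  a_12 = 0·53 + 2·32 + 1·18 + 1·11 = 93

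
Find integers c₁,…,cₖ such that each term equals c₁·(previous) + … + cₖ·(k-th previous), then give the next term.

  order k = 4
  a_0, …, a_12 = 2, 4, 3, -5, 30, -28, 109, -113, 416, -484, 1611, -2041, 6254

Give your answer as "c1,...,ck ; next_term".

  a_4 = -1·-5 + 3·3 + 3·4 + 2·2 = 30
  a_5 = -1·30 + 3·-5 + 3·3 + 2·4 = -28
  a_6 = -1·-28 + 3·30 + 3·-5 + 2·3 = 109
  a_7 = -1·109 + 3·-28 + 3·30 + 2·-5 = -113
  a_8 = -1·-113 + 3·109 + 3·-28 + 2·30 = 416
  a_9 = -1·416 + 3·-113 + 3·109 + 2·-28 = -484
  a_10 = -1·-484 + 3·416 + 3·-113 + 2·109 = 1611
  a_11 = -1·1611 + 3·-484 + 3·416 + 2·-113 = -2041
  a_12 = -1·-2041 + 3·1611 + 3·-484 + 2·416 = 6254
  a_13 = -1·6254 + 3·-2041 + 3·1611 + 2·-484 = -8512

-1,3,3,2 ; -8512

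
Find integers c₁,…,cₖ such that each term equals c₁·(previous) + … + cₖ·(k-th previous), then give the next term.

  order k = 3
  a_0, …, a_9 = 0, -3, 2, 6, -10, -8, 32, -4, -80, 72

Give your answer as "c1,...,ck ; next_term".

  a_3 = 0·2 + -2·-3 + 2·0 = 6
  a_4 = 0·6 + -2·2 + 2·-3 = -10
  a_5 = 0·-10 + -2·6 + 2·2 = -8
  a_6 = 0·-8 + -2·-10 + 2·6 = 32
  a_7 = 0·32 + -2·-8 + 2·-10 = -4
  a_8 = 0·-4 + -2·32 + 2·-8 = -80
  a_9 = 0·-80 + -2·-4 + 2·32 = 72
  a_10 = 0·72 + -2·-80 + 2·-4 = 152

0,-2,2 ; 152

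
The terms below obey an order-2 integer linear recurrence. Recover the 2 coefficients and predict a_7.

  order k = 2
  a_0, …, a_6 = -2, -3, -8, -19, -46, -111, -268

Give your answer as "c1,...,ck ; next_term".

  a_2 = 2·-3 + 1·-2 = -8
  a_3 = 2·-8 + 1·-3 = -19
  a_4 = 2·-19 + 1·-8 = -46
  a_5 = 2·-46 + 1·-19 = -111
  a_6 = 2·-111 + 1·-46 = -268
  a_7 = 2·-268 + 1·-111 = -647

2,1 ; -647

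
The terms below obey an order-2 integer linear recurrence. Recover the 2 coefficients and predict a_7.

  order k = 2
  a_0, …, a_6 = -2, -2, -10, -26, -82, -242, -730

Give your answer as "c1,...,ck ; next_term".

  a_2 = 2·-2 + 3·-2 = -10
  a_3 = 2·-10 + 3·-2 = -26
  a_4 = 2·-26 + 3·-10 = -82
  a_5 = 2·-82 + 3·-26 = -242
  a_6 = 2·-242 + 3·-82 = -730
  a_7 = 2·-730 + 3·-242 = -2186

2,3 ; -2186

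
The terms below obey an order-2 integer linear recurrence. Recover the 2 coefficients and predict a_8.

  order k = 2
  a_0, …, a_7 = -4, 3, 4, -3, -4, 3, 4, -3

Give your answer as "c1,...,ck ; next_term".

0,-1 ; -4

  a_2 = 0·3 + -1·-4 = 4
  a_3 = 0·4 + -1·3 = -3
  a_4 = 0·-3 + -1·4 = -4
  a_5 = 0·-4 + -1·-3 = 3
  a_6 = 0·3 + -1·-4 = 4
  a_7 = 0·4 + -1·3 = -3
  a_8 = 0·-3 + -1·4 = -4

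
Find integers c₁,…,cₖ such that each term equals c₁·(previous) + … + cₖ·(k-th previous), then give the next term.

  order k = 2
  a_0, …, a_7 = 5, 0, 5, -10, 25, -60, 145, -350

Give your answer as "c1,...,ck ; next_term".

-2,1 ; 845

  a_2 = -2·0 + 1·5 = 5
  a_3 = -2·5 + 1·0 = -10
  a_4 = -2·-10 + 1·5 = 25
  a_5 = -2·25 + 1·-10 = -60
  a_6 = -2·-60 + 1·25 = 145
  a_7 = -2·145 + 1·-60 = -350
  a_8 = -2·-350 + 1·145 = 845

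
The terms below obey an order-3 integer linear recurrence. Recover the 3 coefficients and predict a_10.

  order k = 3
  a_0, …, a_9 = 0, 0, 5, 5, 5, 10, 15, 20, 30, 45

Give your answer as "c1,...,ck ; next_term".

1,0,1 ; 65

  a_3 = 1·5 + 0·0 + 1·0 = 5
  a_4 = 1·5 + 0·5 + 1·0 = 5
  a_5 = 1·5 + 0·5 + 1·5 = 10
  a_6 = 1·10 + 0·5 + 1·5 = 15
  a_7 = 1·15 + 0·10 + 1·5 = 20
  a_8 = 1·20 + 0·15 + 1·10 = 30
  a_9 = 1·30 + 0·20 + 1·15 = 45
  a_10 = 1·45 + 0·30 + 1·20 = 65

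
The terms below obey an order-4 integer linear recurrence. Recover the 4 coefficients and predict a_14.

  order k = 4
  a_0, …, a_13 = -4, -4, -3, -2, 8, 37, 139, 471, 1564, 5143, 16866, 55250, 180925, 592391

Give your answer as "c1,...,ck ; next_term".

  a_4 = 3·-2 + 2·-3 + -3·-4 + -2·-4 = 8
  a_5 = 3·8 + 2·-2 + -3·-3 + -2·-4 = 37
  a_6 = 3·37 + 2·8 + -3·-2 + -2·-3 = 139
  a_7 = 3·139 + 2·37 + -3·8 + -2·-2 = 471
  a_8 = 3·471 + 2·139 + -3·37 + -2·8 = 1564
  a_9 = 3·1564 + 2·471 + -3·139 + -2·37 = 5143
  a_10 = 3·5143 + 2·1564 + -3·471 + -2·139 = 16866
  a_11 = 3·16866 + 2·5143 + -3·1564 + -2·471 = 55250
  a_12 = 3·55250 + 2·16866 + -3·5143 + -2·1564 = 180925
  a_13 = 3·180925 + 2·55250 + -3·16866 + -2·5143 = 592391
  a_14 = 3·592391 + 2·180925 + -3·55250 + -2·16866 = 1939541

3,2,-3,-2 ; 1939541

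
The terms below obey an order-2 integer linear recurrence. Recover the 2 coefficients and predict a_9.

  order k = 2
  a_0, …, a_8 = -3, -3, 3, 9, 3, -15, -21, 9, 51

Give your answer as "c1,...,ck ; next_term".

1,-2 ; 33

  a_2 = 1·-3 + -2·-3 = 3
  a_3 = 1·3 + -2·-3 = 9
  a_4 = 1·9 + -2·3 = 3
  a_5 = 1·3 + -2·9 = -15
  a_6 = 1·-15 + -2·3 = -21
  a_7 = 1·-21 + -2·-15 = 9
  a_8 = 1·9 + -2·-21 = 51
  a_9 = 1·51 + -2·9 = 33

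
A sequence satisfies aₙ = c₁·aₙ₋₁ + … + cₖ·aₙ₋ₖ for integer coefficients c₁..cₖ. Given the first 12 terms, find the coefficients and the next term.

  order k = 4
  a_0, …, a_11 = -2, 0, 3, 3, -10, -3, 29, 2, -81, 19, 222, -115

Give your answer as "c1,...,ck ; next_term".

0,-2,1,2 ; -587

  a_4 = 0·3 + -2·3 + 1·0 + 2·-2 = -10
  a_5 = 0·-10 + -2·3 + 1·3 + 2·0 = -3
  a_6 = 0·-3 + -2·-10 + 1·3 + 2·3 = 29
  a_7 = 0·29 + -2·-3 + 1·-10 + 2·3 = 2
  a_8 = 0·2 + -2·29 + 1·-3 + 2·-10 = -81
  a_9 = 0·-81 + -2·2 + 1·29 + 2·-3 = 19
  a_10 = 0·19 + -2·-81 + 1·2 + 2·29 = 222
  a_11 = 0·222 + -2·19 + 1·-81 + 2·2 = -115
  a_12 = 0·-115 + -2·222 + 1·19 + 2·-81 = -587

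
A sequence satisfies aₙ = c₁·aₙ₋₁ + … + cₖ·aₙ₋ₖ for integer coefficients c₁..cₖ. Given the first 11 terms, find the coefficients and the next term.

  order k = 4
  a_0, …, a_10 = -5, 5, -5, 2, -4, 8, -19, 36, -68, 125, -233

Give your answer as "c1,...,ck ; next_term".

-2,0,1,1 ; 434

  a_4 = -2·2 + 0·-5 + 1·5 + 1·-5 = -4
  a_5 = -2·-4 + 0·2 + 1·-5 + 1·5 = 8
  a_6 = -2·8 + 0·-4 + 1·2 + 1·-5 = -19
  a_7 = -2·-19 + 0·8 + 1·-4 + 1·2 = 36
  a_8 = -2·36 + 0·-19 + 1·8 + 1·-4 = -68
  a_9 = -2·-68 + 0·36 + 1·-19 + 1·8 = 125
  a_10 = -2·125 + 0·-68 + 1·36 + 1·-19 = -233
  a_11 = -2·-233 + 0·125 + 1·-68 + 1·36 = 434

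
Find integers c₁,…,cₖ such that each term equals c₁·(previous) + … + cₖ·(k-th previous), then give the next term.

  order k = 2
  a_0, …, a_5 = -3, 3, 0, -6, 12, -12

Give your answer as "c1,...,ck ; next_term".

-2,-2 ; 0

  a_2 = -2·3 + -2·-3 = 0
  a_3 = -2·0 + -2·3 = -6
  a_4 = -2·-6 + -2·0 = 12
  a_5 = -2·12 + -2·-6 = -12
  a_6 = -2·-12 + -2·12 = 0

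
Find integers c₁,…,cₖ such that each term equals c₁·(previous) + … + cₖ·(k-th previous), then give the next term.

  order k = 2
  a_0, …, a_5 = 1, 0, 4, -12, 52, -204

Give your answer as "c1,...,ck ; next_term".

  a_2 = -3·0 + 4·1 = 4
  a_3 = -3·4 + 4·0 = -12
  a_4 = -3·-12 + 4·4 = 52
  a_5 = -3·52 + 4·-12 = -204
  a_6 = -3·-204 + 4·52 = 820

-3,4 ; 820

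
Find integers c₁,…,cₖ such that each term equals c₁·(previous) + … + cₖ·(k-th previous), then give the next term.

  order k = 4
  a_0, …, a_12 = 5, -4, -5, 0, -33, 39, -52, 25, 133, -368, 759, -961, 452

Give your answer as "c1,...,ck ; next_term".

  a_4 = -1·0 + 1·-5 + 2·-4 + -4·5 = -33
  a_5 = -1·-33 + 1·0 + 2·-5 + -4·-4 = 39
  a_6 = -1·39 + 1·-33 + 2·0 + -4·-5 = -52
  a_7 = -1·-52 + 1·39 + 2·-33 + -4·0 = 25
  a_8 = -1·25 + 1·-52 + 2·39 + -4·-33 = 133
  a_9 = -1·133 + 1·25 + 2·-52 + -4·39 = -368
  a_10 = -1·-368 + 1·133 + 2·25 + -4·-52 = 759
  a_11 = -1·759 + 1·-368 + 2·133 + -4·25 = -961
  a_12 = -1·-961 + 1·759 + 2·-368 + -4·133 = 452
  a_13 = -1·452 + 1·-961 + 2·759 + -4·-368 = 1577

-1,1,2,-4 ; 1577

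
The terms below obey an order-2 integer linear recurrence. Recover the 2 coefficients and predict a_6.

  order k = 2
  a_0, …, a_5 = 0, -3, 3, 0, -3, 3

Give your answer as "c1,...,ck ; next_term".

  a_2 = -1·-3 + -1·0 = 3
  a_3 = -1·3 + -1·-3 = 0
  a_4 = -1·0 + -1·3 = -3
  a_5 = -1·-3 + -1·0 = 3
  a_6 = -1·3 + -1·-3 = 0

-1,-1 ; 0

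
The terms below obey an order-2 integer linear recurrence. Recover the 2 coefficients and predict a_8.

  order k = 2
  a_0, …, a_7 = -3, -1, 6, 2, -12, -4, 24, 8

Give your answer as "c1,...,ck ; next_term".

  a_2 = 0·-1 + -2·-3 = 6
  a_3 = 0·6 + -2·-1 = 2
  a_4 = 0·2 + -2·6 = -12
  a_5 = 0·-12 + -2·2 = -4
  a_6 = 0·-4 + -2·-12 = 24
  a_7 = 0·24 + -2·-4 = 8
  a_8 = 0·8 + -2·24 = -48

0,-2 ; -48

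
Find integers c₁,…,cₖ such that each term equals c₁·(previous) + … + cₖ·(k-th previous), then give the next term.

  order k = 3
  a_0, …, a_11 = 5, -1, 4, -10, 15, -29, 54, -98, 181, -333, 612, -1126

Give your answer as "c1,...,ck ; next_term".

-1,1,-1 ; 2071

  a_3 = -1·4 + 1·-1 + -1·5 = -10
  a_4 = -1·-10 + 1·4 + -1·-1 = 15
  a_5 = -1·15 + 1·-10 + -1·4 = -29
  a_6 = -1·-29 + 1·15 + -1·-10 = 54
  a_7 = -1·54 + 1·-29 + -1·15 = -98
  a_8 = -1·-98 + 1·54 + -1·-29 = 181
  a_9 = -1·181 + 1·-98 + -1·54 = -333
  a_10 = -1·-333 + 1·181 + -1·-98 = 612
  a_11 = -1·612 + 1·-333 + -1·181 = -1126
  a_12 = -1·-1126 + 1·612 + -1·-333 = 2071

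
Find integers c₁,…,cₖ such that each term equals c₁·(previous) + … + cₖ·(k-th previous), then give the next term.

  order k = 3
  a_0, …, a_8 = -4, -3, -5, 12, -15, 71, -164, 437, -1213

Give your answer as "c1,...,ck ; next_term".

-1,3,-4 ; 3180

  a_3 = -1·-5 + 3·-3 + -4·-4 = 12
  a_4 = -1·12 + 3·-5 + -4·-3 = -15
  a_5 = -1·-15 + 3·12 + -4·-5 = 71
  a_6 = -1·71 + 3·-15 + -4·12 = -164
  a_7 = -1·-164 + 3·71 + -4·-15 = 437
  a_8 = -1·437 + 3·-164 + -4·71 = -1213
  a_9 = -1·-1213 + 3·437 + -4·-164 = 3180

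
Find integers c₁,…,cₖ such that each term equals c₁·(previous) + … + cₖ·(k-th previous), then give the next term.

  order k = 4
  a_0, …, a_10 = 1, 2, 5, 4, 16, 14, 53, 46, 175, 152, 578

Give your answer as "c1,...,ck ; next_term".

0,3,0,1 ; 502

  a_4 = 0·4 + 3·5 + 0·2 + 1·1 = 16
  a_5 = 0·16 + 3·4 + 0·5 + 1·2 = 14
  a_6 = 0·14 + 3·16 + 0·4 + 1·5 = 53
  a_7 = 0·53 + 3·14 + 0·16 + 1·4 = 46
  a_8 = 0·46 + 3·53 + 0·14 + 1·16 = 175
  a_9 = 0·175 + 3·46 + 0·53 + 1·14 = 152
  a_10 = 0·152 + 3·175 + 0·46 + 1·53 = 578
  a_11 = 0·578 + 3·152 + 0·175 + 1·46 = 502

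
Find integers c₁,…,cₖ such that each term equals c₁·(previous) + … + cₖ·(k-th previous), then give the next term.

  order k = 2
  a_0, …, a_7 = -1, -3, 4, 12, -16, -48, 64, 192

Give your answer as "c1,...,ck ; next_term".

0,-4 ; -256

  a_2 = 0·-3 + -4·-1 = 4
  a_3 = 0·4 + -4·-3 = 12
  a_4 = 0·12 + -4·4 = -16
  a_5 = 0·-16 + -4·12 = -48
  a_6 = 0·-48 + -4·-16 = 64
  a_7 = 0·64 + -4·-48 = 192
  a_8 = 0·192 + -4·64 = -256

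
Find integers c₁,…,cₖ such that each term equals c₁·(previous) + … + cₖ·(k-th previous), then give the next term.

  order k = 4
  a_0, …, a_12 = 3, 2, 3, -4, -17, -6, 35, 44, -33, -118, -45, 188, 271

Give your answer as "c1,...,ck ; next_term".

  a_4 = 1·-4 + -3·3 + 1·2 + -2·3 = -17
  a_5 = 1·-17 + -3·-4 + 1·3 + -2·2 = -6
  a_6 = 1·-6 + -3·-17 + 1·-4 + -2·3 = 35
  a_7 = 1·35 + -3·-6 + 1·-17 + -2·-4 = 44
  a_8 = 1·44 + -3·35 + 1·-6 + -2·-17 = -33
  a_9 = 1·-33 + -3·44 + 1·35 + -2·-6 = -118
  a_10 = 1·-118 + -3·-33 + 1·44 + -2·35 = -45
  a_11 = 1·-45 + -3·-118 + 1·-33 + -2·44 = 188
  a_12 = 1·188 + -3·-45 + 1·-118 + -2·-33 = 271
  a_13 = 1·271 + -3·188 + 1·-45 + -2·-118 = -102

1,-3,1,-2 ; -102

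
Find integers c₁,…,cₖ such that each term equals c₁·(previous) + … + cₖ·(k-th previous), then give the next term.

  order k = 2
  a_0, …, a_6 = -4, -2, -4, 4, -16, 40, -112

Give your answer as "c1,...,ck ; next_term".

  a_2 = -2·-2 + 2·-4 = -4
  a_3 = -2·-4 + 2·-2 = 4
  a_4 = -2·4 + 2·-4 = -16
  a_5 = -2·-16 + 2·4 = 40
  a_6 = -2·40 + 2·-16 = -112
  a_7 = -2·-112 + 2·40 = 304

-2,2 ; 304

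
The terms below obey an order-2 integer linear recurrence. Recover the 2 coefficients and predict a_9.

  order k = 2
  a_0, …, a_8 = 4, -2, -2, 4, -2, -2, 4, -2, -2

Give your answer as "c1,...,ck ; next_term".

-1,-1 ; 4

  a_2 = -1·-2 + -1·4 = -2
  a_3 = -1·-2 + -1·-2 = 4
  a_4 = -1·4 + -1·-2 = -2
  a_5 = -1·-2 + -1·4 = -2
  a_6 = -1·-2 + -1·-2 = 4
  a_7 = -1·4 + -1·-2 = -2
  a_8 = -1·-2 + -1·4 = -2
  a_9 = -1·-2 + -1·-2 = 4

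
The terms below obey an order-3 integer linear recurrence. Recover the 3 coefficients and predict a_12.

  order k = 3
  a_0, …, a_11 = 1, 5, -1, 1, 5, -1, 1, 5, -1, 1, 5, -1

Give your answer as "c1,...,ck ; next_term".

0,0,1 ; 1

  a_3 = 0·-1 + 0·5 + 1·1 = 1
  a_4 = 0·1 + 0·-1 + 1·5 = 5
  a_5 = 0·5 + 0·1 + 1·-1 = -1
  a_6 = 0·-1 + 0·5 + 1·1 = 1
  a_7 = 0·1 + 0·-1 + 1·5 = 5
  a_8 = 0·5 + 0·1 + 1·-1 = -1
  a_9 = 0·-1 + 0·5 + 1·1 = 1
  a_10 = 0·1 + 0·-1 + 1·5 = 5
  a_11 = 0·5 + 0·1 + 1·-1 = -1
  a_12 = 0·-1 + 0·5 + 1·1 = 1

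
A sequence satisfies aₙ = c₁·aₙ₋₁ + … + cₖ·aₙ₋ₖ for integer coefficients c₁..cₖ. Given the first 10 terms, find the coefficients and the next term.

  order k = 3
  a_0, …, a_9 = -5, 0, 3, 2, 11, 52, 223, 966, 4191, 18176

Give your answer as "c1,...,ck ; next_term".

4,1,2 ; 78827

  a_3 = 4·3 + 1·0 + 2·-5 = 2
  a_4 = 4·2 + 1·3 + 2·0 = 11
  a_5 = 4·11 + 1·2 + 2·3 = 52
  a_6 = 4·52 + 1·11 + 2·2 = 223
  a_7 = 4·223 + 1·52 + 2·11 = 966
  a_8 = 4·966 + 1·223 + 2·52 = 4191
  a_9 = 4·4191 + 1·966 + 2·223 = 18176
  a_10 = 4·18176 + 1·4191 + 2·966 = 78827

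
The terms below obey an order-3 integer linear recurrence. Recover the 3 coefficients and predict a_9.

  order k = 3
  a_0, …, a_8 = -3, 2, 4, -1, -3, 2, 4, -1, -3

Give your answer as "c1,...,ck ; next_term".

1,-1,1 ; 2

  a_3 = 1·4 + -1·2 + 1·-3 = -1
  a_4 = 1·-1 + -1·4 + 1·2 = -3
  a_5 = 1·-3 + -1·-1 + 1·4 = 2
  a_6 = 1·2 + -1·-3 + 1·-1 = 4
  a_7 = 1·4 + -1·2 + 1·-3 = -1
  a_8 = 1·-1 + -1·4 + 1·2 = -3
  a_9 = 1·-3 + -1·-1 + 1·4 = 2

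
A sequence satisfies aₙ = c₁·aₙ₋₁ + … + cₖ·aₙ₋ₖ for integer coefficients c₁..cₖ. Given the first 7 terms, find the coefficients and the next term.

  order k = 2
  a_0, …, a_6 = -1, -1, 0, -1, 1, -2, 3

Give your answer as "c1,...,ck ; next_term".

-1,1 ; -5

  a_2 = -1·-1 + 1·-1 = 0
  a_3 = -1·0 + 1·-1 = -1
  a_4 = -1·-1 + 1·0 = 1
  a_5 = -1·1 + 1·-1 = -2
  a_6 = -1·-2 + 1·1 = 3
  a_7 = -1·3 + 1·-2 = -5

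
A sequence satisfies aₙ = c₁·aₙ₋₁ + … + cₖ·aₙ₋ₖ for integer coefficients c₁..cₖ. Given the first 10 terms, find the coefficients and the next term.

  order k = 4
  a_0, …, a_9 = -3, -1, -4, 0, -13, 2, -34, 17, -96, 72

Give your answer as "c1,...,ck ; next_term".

0,2,-1,2 ; -277

  a_4 = 0·0 + 2·-4 + -1·-1 + 2·-3 = -13
  a_5 = 0·-13 + 2·0 + -1·-4 + 2·-1 = 2
  a_6 = 0·2 + 2·-13 + -1·0 + 2·-4 = -34
  a_7 = 0·-34 + 2·2 + -1·-13 + 2·0 = 17
  a_8 = 0·17 + 2·-34 + -1·2 + 2·-13 = -96
  a_9 = 0·-96 + 2·17 + -1·-34 + 2·2 = 72
  a_10 = 0·72 + 2·-96 + -1·17 + 2·-34 = -277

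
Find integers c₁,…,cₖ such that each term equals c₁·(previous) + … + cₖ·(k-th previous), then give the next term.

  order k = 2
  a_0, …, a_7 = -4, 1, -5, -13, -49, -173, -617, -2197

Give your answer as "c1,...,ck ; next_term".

3,2 ; -7825

  a_2 = 3·1 + 2·-4 = -5
  a_3 = 3·-5 + 2·1 = -13
  a_4 = 3·-13 + 2·-5 = -49
  a_5 = 3·-49 + 2·-13 = -173
  a_6 = 3·-173 + 2·-49 = -617
  a_7 = 3·-617 + 2·-173 = -2197
  a_8 = 3·-2197 + 2·-617 = -7825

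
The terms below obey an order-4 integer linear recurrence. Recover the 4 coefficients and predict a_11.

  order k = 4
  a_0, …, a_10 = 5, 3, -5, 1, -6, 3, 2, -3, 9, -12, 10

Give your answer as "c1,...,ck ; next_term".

  a_4 = -1·1 + 0·-5 + 0·3 + -1·5 = -6
  a_5 = -1·-6 + 0·1 + 0·-5 + -1·3 = 3
  a_6 = -1·3 + 0·-6 + 0·1 + -1·-5 = 2
  a_7 = -1·2 + 0·3 + 0·-6 + -1·1 = -3
  a_8 = -1·-3 + 0·2 + 0·3 + -1·-6 = 9
  a_9 = -1·9 + 0·-3 + 0·2 + -1·3 = -12
  a_10 = -1·-12 + 0·9 + 0·-3 + -1·2 = 10
  a_11 = -1·10 + 0·-12 + 0·9 + -1·-3 = -7

-1,0,0,-1 ; -7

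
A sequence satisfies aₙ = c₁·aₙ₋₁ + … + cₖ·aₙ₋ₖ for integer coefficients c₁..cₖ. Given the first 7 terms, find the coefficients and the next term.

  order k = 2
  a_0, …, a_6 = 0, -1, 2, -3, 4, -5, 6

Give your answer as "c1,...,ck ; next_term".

  a_2 = -2·-1 + -1·0 = 2
  a_3 = -2·2 + -1·-1 = -3
  a_4 = -2·-3 + -1·2 = 4
  a_5 = -2·4 + -1·-3 = -5
  a_6 = -2·-5 + -1·4 = 6
  a_7 = -2·6 + -1·-5 = -7

-2,-1 ; -7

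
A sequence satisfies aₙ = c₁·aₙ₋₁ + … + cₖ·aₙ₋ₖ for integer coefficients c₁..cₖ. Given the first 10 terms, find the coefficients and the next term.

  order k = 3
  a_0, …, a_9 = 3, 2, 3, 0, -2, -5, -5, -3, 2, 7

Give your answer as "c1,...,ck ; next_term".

1,0,-1 ; 10

  a_3 = 1·3 + 0·2 + -1·3 = 0
  a_4 = 1·0 + 0·3 + -1·2 = -2
  a_5 = 1·-2 + 0·0 + -1·3 = -5
  a_6 = 1·-5 + 0·-2 + -1·0 = -5
  a_7 = 1·-5 + 0·-5 + -1·-2 = -3
  a_8 = 1·-3 + 0·-5 + -1·-5 = 2
  a_9 = 1·2 + 0·-3 + -1·-5 = 7
  a_10 = 1·7 + 0·2 + -1·-3 = 10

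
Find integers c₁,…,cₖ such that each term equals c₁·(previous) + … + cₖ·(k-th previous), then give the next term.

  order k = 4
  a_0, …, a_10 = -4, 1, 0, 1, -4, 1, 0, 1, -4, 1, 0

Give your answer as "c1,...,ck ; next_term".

  a_4 = 0·1 + 0·0 + 0·1 + 1·-4 = -4
  a_5 = 0·-4 + 0·1 + 0·0 + 1·1 = 1
  a_6 = 0·1 + 0·-4 + 0·1 + 1·0 = 0
  a_7 = 0·0 + 0·1 + 0·-4 + 1·1 = 1
  a_8 = 0·1 + 0·0 + 0·1 + 1·-4 = -4
  a_9 = 0·-4 + 0·1 + 0·0 + 1·1 = 1
  a_10 = 0·1 + 0·-4 + 0·1 + 1·0 = 0
  a_11 = 0·0 + 0·1 + 0·-4 + 1·1 = 1

0,0,0,1 ; 1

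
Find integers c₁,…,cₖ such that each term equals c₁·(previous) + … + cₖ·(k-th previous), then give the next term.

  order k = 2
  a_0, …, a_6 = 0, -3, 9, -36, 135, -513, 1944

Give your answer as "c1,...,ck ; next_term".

-3,3 ; -7371

  a_2 = -3·-3 + 3·0 = 9
  a_3 = -3·9 + 3·-3 = -36
  a_4 = -3·-36 + 3·9 = 135
  a_5 = -3·135 + 3·-36 = -513
  a_6 = -3·-513 + 3·135 = 1944
  a_7 = -3·1944 + 3·-513 = -7371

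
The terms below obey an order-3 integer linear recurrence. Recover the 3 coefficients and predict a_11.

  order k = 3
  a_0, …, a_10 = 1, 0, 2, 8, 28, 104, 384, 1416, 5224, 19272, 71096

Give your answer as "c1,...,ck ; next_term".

3,2,2 ; 262280

  a_3 = 3·2 + 2·0 + 2·1 = 8
  a_4 = 3·8 + 2·2 + 2·0 = 28
  a_5 = 3·28 + 2·8 + 2·2 = 104
  a_6 = 3·104 + 2·28 + 2·8 = 384
  a_7 = 3·384 + 2·104 + 2·28 = 1416
  a_8 = 3·1416 + 2·384 + 2·104 = 5224
  a_9 = 3·5224 + 2·1416 + 2·384 = 19272
  a_10 = 3·19272 + 2·5224 + 2·1416 = 71096
  a_11 = 3·71096 + 2·19272 + 2·5224 = 262280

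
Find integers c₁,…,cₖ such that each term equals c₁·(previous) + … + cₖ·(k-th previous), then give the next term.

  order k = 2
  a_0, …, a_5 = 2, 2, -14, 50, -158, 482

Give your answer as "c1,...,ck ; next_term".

  a_2 = -4·2 + -3·2 = -14
  a_3 = -4·-14 + -3·2 = 50
  a_4 = -4·50 + -3·-14 = -158
  a_5 = -4·-158 + -3·50 = 482
  a_6 = -4·482 + -3·-158 = -1454

-4,-3 ; -1454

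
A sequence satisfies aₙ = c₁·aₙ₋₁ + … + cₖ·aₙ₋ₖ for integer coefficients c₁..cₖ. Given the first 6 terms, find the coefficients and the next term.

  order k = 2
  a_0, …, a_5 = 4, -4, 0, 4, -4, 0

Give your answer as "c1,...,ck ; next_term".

  a_2 = -1·-4 + -1·4 = 0
  a_3 = -1·0 + -1·-4 = 4
  a_4 = -1·4 + -1·0 = -4
  a_5 = -1·-4 + -1·4 = 0
  a_6 = -1·0 + -1·-4 = 4

-1,-1 ; 4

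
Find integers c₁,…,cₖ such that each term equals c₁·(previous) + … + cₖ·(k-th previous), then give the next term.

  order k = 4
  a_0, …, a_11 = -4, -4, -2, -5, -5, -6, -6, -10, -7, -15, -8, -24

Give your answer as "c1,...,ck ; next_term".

  a_4 = -1·-5 + 1·-2 + 1·-4 + 1·-4 = -5
  a_5 = -1·-5 + 1·-5 + 1·-2 + 1·-4 = -6
  a_6 = -1·-6 + 1·-5 + 1·-5 + 1·-2 = -6
  a_7 = -1·-6 + 1·-6 + 1·-5 + 1·-5 = -10
  a_8 = -1·-10 + 1·-6 + 1·-6 + 1·-5 = -7
  a_9 = -1·-7 + 1·-10 + 1·-6 + 1·-6 = -15
  a_10 = -1·-15 + 1·-7 + 1·-10 + 1·-6 = -8
  a_11 = -1·-8 + 1·-15 + 1·-7 + 1·-10 = -24
  a_12 = -1·-24 + 1·-8 + 1·-15 + 1·-7 = -6

-1,1,1,1 ; -6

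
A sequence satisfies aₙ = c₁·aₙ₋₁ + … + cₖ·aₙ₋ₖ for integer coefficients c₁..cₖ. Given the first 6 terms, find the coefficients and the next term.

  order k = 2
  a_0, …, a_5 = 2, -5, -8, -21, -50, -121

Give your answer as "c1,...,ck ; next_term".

2,1 ; -292

  a_2 = 2·-5 + 1·2 = -8
  a_3 = 2·-8 + 1·-5 = -21
  a_4 = 2·-21 + 1·-8 = -50
  a_5 = 2·-50 + 1·-21 = -121
  a_6 = 2·-121 + 1·-50 = -292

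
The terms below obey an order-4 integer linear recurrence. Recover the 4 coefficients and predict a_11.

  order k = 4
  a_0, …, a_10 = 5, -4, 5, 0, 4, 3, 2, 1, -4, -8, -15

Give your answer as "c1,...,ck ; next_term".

1,1,-1,-1 ; -20

  a_4 = 1·0 + 1·5 + -1·-4 + -1·5 = 4
  a_5 = 1·4 + 1·0 + -1·5 + -1·-4 = 3
  a_6 = 1·3 + 1·4 + -1·0 + -1·5 = 2
  a_7 = 1·2 + 1·3 + -1·4 + -1·0 = 1
  a_8 = 1·1 + 1·2 + -1·3 + -1·4 = -4
  a_9 = 1·-4 + 1·1 + -1·2 + -1·3 = -8
  a_10 = 1·-8 + 1·-4 + -1·1 + -1·2 = -15
  a_11 = 1·-15 + 1·-8 + -1·-4 + -1·1 = -20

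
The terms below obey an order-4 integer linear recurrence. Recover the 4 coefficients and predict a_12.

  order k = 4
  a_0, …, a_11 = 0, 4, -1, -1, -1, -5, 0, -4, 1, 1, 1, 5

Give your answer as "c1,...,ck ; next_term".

  a_4 = 0·-1 + 1·-1 + 0·4 + -1·0 = -1
  a_5 = 0·-1 + 1·-1 + 0·-1 + -1·4 = -5
  a_6 = 0·-5 + 1·-1 + 0·-1 + -1·-1 = 0
  a_7 = 0·0 + 1·-5 + 0·-1 + -1·-1 = -4
  a_8 = 0·-4 + 1·0 + 0·-5 + -1·-1 = 1
  a_9 = 0·1 + 1·-4 + 0·0 + -1·-5 = 1
  a_10 = 0·1 + 1·1 + 0·-4 + -1·0 = 1
  a_11 = 0·1 + 1·1 + 0·1 + -1·-4 = 5
  a_12 = 0·5 + 1·1 + 0·1 + -1·1 = 0

0,1,0,-1 ; 0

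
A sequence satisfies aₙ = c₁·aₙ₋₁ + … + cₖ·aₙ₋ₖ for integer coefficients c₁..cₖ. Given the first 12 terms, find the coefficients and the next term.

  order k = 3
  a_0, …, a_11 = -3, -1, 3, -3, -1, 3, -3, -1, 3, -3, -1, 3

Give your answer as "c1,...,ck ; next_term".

  a_3 = 0·3 + 0·-1 + 1·-3 = -3
  a_4 = 0·-3 + 0·3 + 1·-1 = -1
  a_5 = 0·-1 + 0·-3 + 1·3 = 3
  a_6 = 0·3 + 0·-1 + 1·-3 = -3
  a_7 = 0·-3 + 0·3 + 1·-1 = -1
  a_8 = 0·-1 + 0·-3 + 1·3 = 3
  a_9 = 0·3 + 0·-1 + 1·-3 = -3
  a_10 = 0·-3 + 0·3 + 1·-1 = -1
  a_11 = 0·-1 + 0·-3 + 1·3 = 3
  a_12 = 0·3 + 0·-1 + 1·-3 = -3

0,0,1 ; -3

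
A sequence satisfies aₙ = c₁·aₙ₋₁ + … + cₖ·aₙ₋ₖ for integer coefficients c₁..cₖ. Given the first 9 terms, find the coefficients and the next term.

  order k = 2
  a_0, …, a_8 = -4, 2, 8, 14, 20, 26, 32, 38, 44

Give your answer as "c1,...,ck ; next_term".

2,-1 ; 50

  a_2 = 2·2 + -1·-4 = 8
  a_3 = 2·8 + -1·2 = 14
  a_4 = 2·14 + -1·8 = 20
  a_5 = 2·20 + -1·14 = 26
  a_6 = 2·26 + -1·20 = 32
  a_7 = 2·32 + -1·26 = 38
  a_8 = 2·38 + -1·32 = 44
  a_9 = 2·44 + -1·38 = 50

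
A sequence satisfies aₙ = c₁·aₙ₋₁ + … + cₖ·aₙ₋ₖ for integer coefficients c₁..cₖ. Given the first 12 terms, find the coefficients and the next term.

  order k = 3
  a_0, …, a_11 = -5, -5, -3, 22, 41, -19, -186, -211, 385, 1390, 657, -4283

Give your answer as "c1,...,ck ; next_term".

1,-3,-2 ; -9034

  a_3 = 1·-3 + -3·-5 + -2·-5 = 22
  a_4 = 1·22 + -3·-3 + -2·-5 = 41
  a_5 = 1·41 + -3·22 + -2·-3 = -19
  a_6 = 1·-19 + -3·41 + -2·22 = -186
  a_7 = 1·-186 + -3·-19 + -2·41 = -211
  a_8 = 1·-211 + -3·-186 + -2·-19 = 385
  a_9 = 1·385 + -3·-211 + -2·-186 = 1390
  a_10 = 1·1390 + -3·385 + -2·-211 = 657
  a_11 = 1·657 + -3·1390 + -2·385 = -4283
  a_12 = 1·-4283 + -3·657 + -2·1390 = -9034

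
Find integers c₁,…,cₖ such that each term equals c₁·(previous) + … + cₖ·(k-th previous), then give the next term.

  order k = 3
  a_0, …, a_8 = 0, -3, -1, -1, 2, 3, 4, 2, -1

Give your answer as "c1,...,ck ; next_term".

  a_3 = 1·-1 + 0·-3 + -1·0 = -1
  a_4 = 1·-1 + 0·-1 + -1·-3 = 2
  a_5 = 1·2 + 0·-1 + -1·-1 = 3
  a_6 = 1·3 + 0·2 + -1·-1 = 4
  a_7 = 1·4 + 0·3 + -1·2 = 2
  a_8 = 1·2 + 0·4 + -1·3 = -1
  a_9 = 1·-1 + 0·2 + -1·4 = -5

1,0,-1 ; -5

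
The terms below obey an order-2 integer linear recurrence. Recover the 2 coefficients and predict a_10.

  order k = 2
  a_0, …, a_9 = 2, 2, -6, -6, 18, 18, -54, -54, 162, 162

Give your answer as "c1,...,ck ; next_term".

0,-3 ; -486

  a_2 = 0·2 + -3·2 = -6
  a_3 = 0·-6 + -3·2 = -6
  a_4 = 0·-6 + -3·-6 = 18
  a_5 = 0·18 + -3·-6 = 18
  a_6 = 0·18 + -3·18 = -54
  a_7 = 0·-54 + -3·18 = -54
  a_8 = 0·-54 + -3·-54 = 162
  a_9 = 0·162 + -3·-54 = 162
  a_10 = 0·162 + -3·162 = -486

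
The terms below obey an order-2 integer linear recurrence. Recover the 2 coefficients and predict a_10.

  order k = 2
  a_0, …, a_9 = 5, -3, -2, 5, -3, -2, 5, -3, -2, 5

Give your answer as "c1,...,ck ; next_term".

  a_2 = -1·-3 + -1·5 = -2
  a_3 = -1·-2 + -1·-3 = 5
  a_4 = -1·5 + -1·-2 = -3
  a_5 = -1·-3 + -1·5 = -2
  a_6 = -1·-2 + -1·-3 = 5
  a_7 = -1·5 + -1·-2 = -3
  a_8 = -1·-3 + -1·5 = -2
  a_9 = -1·-2 + -1·-3 = 5
  a_10 = -1·5 + -1·-2 = -3

-1,-1 ; -3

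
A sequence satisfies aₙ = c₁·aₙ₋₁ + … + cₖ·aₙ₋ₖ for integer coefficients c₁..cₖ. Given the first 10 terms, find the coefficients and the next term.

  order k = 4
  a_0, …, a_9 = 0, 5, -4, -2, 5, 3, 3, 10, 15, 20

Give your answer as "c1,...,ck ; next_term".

2,-1,1,-1 ; 32

  a_4 = 2·-2 + -1·-4 + 1·5 + -1·0 = 5
  a_5 = 2·5 + -1·-2 + 1·-4 + -1·5 = 3
  a_6 = 2·3 + -1·5 + 1·-2 + -1·-4 = 3
  a_7 = 2·3 + -1·3 + 1·5 + -1·-2 = 10
  a_8 = 2·10 + -1·3 + 1·3 + -1·5 = 15
  a_9 = 2·15 + -1·10 + 1·3 + -1·3 = 20
  a_10 = 2·20 + -1·15 + 1·10 + -1·3 = 32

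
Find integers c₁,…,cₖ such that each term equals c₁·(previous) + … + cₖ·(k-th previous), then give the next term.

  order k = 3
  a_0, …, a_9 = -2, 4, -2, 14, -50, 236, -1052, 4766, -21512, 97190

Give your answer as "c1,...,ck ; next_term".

  a_3 = -4·-2 + 3·4 + 3·-2 = 14
  a_4 = -4·14 + 3·-2 + 3·4 = -50
  a_5 = -4·-50 + 3·14 + 3·-2 = 236
  a_6 = -4·236 + 3·-50 + 3·14 = -1052
  a_7 = -4·-1052 + 3·236 + 3·-50 = 4766
  a_8 = -4·4766 + 3·-1052 + 3·236 = -21512
  a_9 = -4·-21512 + 3·4766 + 3·-1052 = 97190
  a_10 = -4·97190 + 3·-21512 + 3·4766 = -438998

-4,3,3 ; -438998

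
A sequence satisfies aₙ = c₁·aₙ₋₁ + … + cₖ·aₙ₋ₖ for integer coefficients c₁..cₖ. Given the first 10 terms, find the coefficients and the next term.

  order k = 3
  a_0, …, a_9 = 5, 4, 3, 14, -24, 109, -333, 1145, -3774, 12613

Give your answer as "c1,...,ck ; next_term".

  a_3 = -3·3 + 2·4 + 3·5 = 14
  a_4 = -3·14 + 2·3 + 3·4 = -24
  a_5 = -3·-24 + 2·14 + 3·3 = 109
  a_6 = -3·109 + 2·-24 + 3·14 = -333
  a_7 = -3·-333 + 2·109 + 3·-24 = 1145
  a_8 = -3·1145 + 2·-333 + 3·109 = -3774
  a_9 = -3·-3774 + 2·1145 + 3·-333 = 12613
  a_10 = -3·12613 + 2·-3774 + 3·1145 = -41952

-3,2,3 ; -41952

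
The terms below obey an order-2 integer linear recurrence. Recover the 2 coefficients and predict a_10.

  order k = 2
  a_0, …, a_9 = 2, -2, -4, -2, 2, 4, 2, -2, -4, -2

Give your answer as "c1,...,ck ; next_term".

  a_2 = 1·-2 + -1·2 = -4
  a_3 = 1·-4 + -1·-2 = -2
  a_4 = 1·-2 + -1·-4 = 2
  a_5 = 1·2 + -1·-2 = 4
  a_6 = 1·4 + -1·2 = 2
  a_7 = 1·2 + -1·4 = -2
  a_8 = 1·-2 + -1·2 = -4
  a_9 = 1·-4 + -1·-2 = -2
  a_10 = 1·-2 + -1·-4 = 2

1,-1 ; 2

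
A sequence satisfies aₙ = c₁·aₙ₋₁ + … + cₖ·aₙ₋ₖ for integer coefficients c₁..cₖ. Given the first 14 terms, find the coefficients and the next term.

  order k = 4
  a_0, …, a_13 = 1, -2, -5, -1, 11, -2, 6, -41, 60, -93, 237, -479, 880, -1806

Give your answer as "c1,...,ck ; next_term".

-2,-1,-3,-2 ; 3695

  a_4 = -2·-1 + -1·-5 + -3·-2 + -2·1 = 11
  a_5 = -2·11 + -1·-1 + -3·-5 + -2·-2 = -2
  a_6 = -2·-2 + -1·11 + -3·-1 + -2·-5 = 6
  a_7 = -2·6 + -1·-2 + -3·11 + -2·-1 = -41
  a_8 = -2·-41 + -1·6 + -3·-2 + -2·11 = 60
  a_9 = -2·60 + -1·-41 + -3·6 + -2·-2 = -93
  a_10 = -2·-93 + -1·60 + -3·-41 + -2·6 = 237
  a_11 = -2·237 + -1·-93 + -3·60 + -2·-41 = -479
  a_12 = -2·-479 + -1·237 + -3·-93 + -2·60 = 880
  a_13 = -2·880 + -1·-479 + -3·237 + -2·-93 = -1806
  a_14 = -2·-1806 + -1·880 + -3·-479 + -2·237 = 3695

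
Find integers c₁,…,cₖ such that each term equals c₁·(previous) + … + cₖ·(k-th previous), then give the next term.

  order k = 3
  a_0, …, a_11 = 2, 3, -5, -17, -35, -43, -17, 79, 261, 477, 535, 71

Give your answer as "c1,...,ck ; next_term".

2,-1,-2 ; -1347

  a_3 = 2·-5 + -1·3 + -2·2 = -17
  a_4 = 2·-17 + -1·-5 + -2·3 = -35
  a_5 = 2·-35 + -1·-17 + -2·-5 = -43
  a_6 = 2·-43 + -1·-35 + -2·-17 = -17
  a_7 = 2·-17 + -1·-43 + -2·-35 = 79
  a_8 = 2·79 + -1·-17 + -2·-43 = 261
  a_9 = 2·261 + -1·79 + -2·-17 = 477
  a_10 = 2·477 + -1·261 + -2·79 = 535
  a_11 = 2·535 + -1·477 + -2·261 = 71
  a_12 = 2·71 + -1·535 + -2·477 = -1347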